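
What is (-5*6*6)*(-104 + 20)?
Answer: 15120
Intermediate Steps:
(-5*6*6)*(-104 + 20) = -30*6*(-84) = -180*(-84) = 15120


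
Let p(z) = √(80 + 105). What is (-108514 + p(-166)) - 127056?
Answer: -235570 + √185 ≈ -2.3556e+5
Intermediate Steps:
p(z) = √185
(-108514 + p(-166)) - 127056 = (-108514 + √185) - 127056 = -235570 + √185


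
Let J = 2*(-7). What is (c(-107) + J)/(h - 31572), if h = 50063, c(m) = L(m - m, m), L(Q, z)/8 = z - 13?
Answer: -974/18491 ≈ -0.052674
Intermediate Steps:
L(Q, z) = -104 + 8*z (L(Q, z) = 8*(z - 13) = 8*(-13 + z) = -104 + 8*z)
c(m) = -104 + 8*m
J = -14
(c(-107) + J)/(h - 31572) = ((-104 + 8*(-107)) - 14)/(50063 - 31572) = ((-104 - 856) - 14)/18491 = (-960 - 14)*(1/18491) = -974*1/18491 = -974/18491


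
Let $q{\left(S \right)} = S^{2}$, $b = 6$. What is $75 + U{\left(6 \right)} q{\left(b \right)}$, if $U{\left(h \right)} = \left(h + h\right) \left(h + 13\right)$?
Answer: $8283$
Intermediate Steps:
$U{\left(h \right)} = 2 h \left(13 + h\right)$
$75 + U{\left(6 \right)} q{\left(b \right)} = 75 + 2 \cdot 6 \left(13 + 6\right) 6^{2} = 75 + 2 \cdot 6 \cdot 19 \cdot 36 = 75 + 228 \cdot 36 = 75 + 8208 = 8283$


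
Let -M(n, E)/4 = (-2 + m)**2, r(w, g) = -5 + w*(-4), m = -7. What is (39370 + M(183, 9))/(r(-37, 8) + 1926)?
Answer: 39046/2069 ≈ 18.872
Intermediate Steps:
r(w, g) = -5 - 4*w
M(n, E) = -324 (M(n, E) = -4*(-2 - 7)**2 = -4*(-9)**2 = -4*81 = -324)
(39370 + M(183, 9))/(r(-37, 8) + 1926) = (39370 - 324)/((-5 - 4*(-37)) + 1926) = 39046/((-5 + 148) + 1926) = 39046/(143 + 1926) = 39046/2069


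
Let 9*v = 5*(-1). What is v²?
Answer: 25/81 ≈ 0.30864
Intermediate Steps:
v = -5/9 (v = (5*(-1))/9 = (⅑)*(-5) = -5/9 ≈ -0.55556)
v² = (-5/9)² = 25/81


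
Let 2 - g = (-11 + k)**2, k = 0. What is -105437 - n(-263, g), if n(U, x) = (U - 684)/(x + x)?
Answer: -25094953/238 ≈ -1.0544e+5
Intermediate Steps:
g = -119 (g = 2 - (-11 + 0)**2 = 2 - 1*(-11)**2 = 2 - 1*121 = 2 - 121 = -119)
n(U, x) = (-684 + U)/(2*x) (n(U, x) = (-684 + U)/((2*x)) = (-684 + U)*(1/(2*x)) = (-684 + U)/(2*x))
-105437 - n(-263, g) = -105437 - (-684 - 263)/(2*(-119)) = -105437 - (-1)*(-947)/(2*119) = -105437 - 1*947/238 = -105437 - 947/238 = -25094953/238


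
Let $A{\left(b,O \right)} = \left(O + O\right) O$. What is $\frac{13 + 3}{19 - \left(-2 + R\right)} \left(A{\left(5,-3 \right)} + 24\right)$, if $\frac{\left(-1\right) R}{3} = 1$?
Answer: $28$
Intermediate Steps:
$R = -3$ ($R = \left(-3\right) 1 = -3$)
$A{\left(b,O \right)} = 2 O^{2}$ ($A{\left(b,O \right)} = 2 O O = 2 O^{2}$)
$\frac{13 + 3}{19 - \left(-2 + R\right)} \left(A{\left(5,-3 \right)} + 24\right) = \frac{13 + 3}{19 + \left(2 - -3\right)} \left(2 \left(-3\right)^{2} + 24\right) = \frac{16}{19 + \left(2 + 3\right)} \left(2 \cdot 9 + 24\right) = \frac{16}{19 + 5} \left(18 + 24\right) = \frac{16}{24} \cdot 42 = 16 \cdot \frac{1}{24} \cdot 42 = \frac{2}{3} \cdot 42 = 28$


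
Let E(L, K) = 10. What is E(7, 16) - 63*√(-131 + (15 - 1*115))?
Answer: 10 - 63*I*√231 ≈ 10.0 - 957.52*I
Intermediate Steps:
E(7, 16) - 63*√(-131 + (15 - 1*115)) = 10 - 63*√(-131 + (15 - 1*115)) = 10 - 63*√(-131 + (15 - 115)) = 10 - 63*√(-131 - 100) = 10 - 63*I*√231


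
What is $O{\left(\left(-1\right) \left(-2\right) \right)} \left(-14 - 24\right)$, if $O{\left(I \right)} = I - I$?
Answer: $0$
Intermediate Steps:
$O{\left(I \right)} = 0$
$O{\left(\left(-1\right) \left(-2\right) \right)} \left(-14 - 24\right) = 0 \left(-14 - 24\right) = 0 \left(-38\right) = 0$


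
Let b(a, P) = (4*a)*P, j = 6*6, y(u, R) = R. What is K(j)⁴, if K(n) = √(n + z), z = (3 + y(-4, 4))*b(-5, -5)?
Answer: 541696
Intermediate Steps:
j = 36
b(a, P) = 4*P*a
z = 700 (z = (3 + 4)*(4*(-5)*(-5)) = 7*100 = 700)
K(n) = √(700 + n) (K(n) = √(n + 700) = √(700 + n))
K(j)⁴ = (√(700 + 36))⁴ = (√736)⁴ = (4*√46)⁴ = 541696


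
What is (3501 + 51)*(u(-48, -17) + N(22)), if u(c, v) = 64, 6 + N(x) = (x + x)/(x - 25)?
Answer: 153920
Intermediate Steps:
N(x) = -6 + 2*x/(-25 + x) (N(x) = -6 + (x + x)/(x - 25) = -6 + (2*x)/(-25 + x) = -6 + 2*x/(-25 + x))
(3501 + 51)*(u(-48, -17) + N(22)) = (3501 + 51)*(64 + 2*(75 - 2*22)/(-25 + 22)) = 3552*(64 + 2*(75 - 44)/(-3)) = 3552*(64 + 2*(-⅓)*31) = 3552*(64 - 62/3) = 3552*(130/3) = 153920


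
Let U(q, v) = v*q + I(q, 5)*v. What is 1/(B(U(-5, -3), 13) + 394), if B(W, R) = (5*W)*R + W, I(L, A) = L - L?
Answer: 1/1384 ≈ 0.00072254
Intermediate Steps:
I(L, A) = 0
U(q, v) = q*v (U(q, v) = v*q + 0*v = q*v + 0 = q*v)
B(W, R) = W + 5*R*W (B(W, R) = 5*R*W + W = W + 5*R*W)
1/(B(U(-5, -3), 13) + 394) = 1/((-5*(-3))*(1 + 5*13) + 394) = 1/(15*(1 + 65) + 394) = 1/(15*66 + 394) = 1/(990 + 394) = 1/1384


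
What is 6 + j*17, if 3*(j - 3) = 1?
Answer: 188/3 ≈ 62.667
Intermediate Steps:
j = 10/3 (j = 3 + (1/3)*1 = 3 + 1/3 = 10/3 ≈ 3.3333)
6 + j*17 = 6 + (10/3)*17 = 6 + 170/3 = 188/3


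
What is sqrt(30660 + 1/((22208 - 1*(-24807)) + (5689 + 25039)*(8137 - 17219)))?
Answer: sqrt(2387027328134993967579)/279024681 ≈ 175.10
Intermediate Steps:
sqrt(30660 + 1/((22208 - 1*(-24807)) + (5689 + 25039)*(8137 - 17219))) = sqrt(30660 + 1/((22208 + 24807) + 30728*(-9082))) = sqrt(30660 + 1/(47015 - 279071696)) = sqrt(30660 + 1/(-279024681)) = sqrt(30660 - 1/279024681) = sqrt(8554896719459/279024681) = sqrt(2387027328134993967579)/279024681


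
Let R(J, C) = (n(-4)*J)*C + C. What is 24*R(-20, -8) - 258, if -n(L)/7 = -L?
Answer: -107970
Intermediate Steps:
n(L) = 7*L (n(L) = -(-7)*L = 7*L)
R(J, C) = C - 28*C*J (R(J, C) = ((7*(-4))*J)*C + C = (-28*J)*C + C = -28*C*J + C = C - 28*C*J)
24*R(-20, -8) - 258 = 24*(-8*(1 - 28*(-20))) - 258 = 24*(-8*(1 + 560)) - 258 = 24*(-8*561) - 258 = 24*(-4488) - 258 = -107712 - 258 = -107970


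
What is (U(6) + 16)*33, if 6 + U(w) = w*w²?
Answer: 7458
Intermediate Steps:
U(w) = -6 + w³ (U(w) = -6 + w*w² = -6 + w³)
(U(6) + 16)*33 = ((-6 + 6³) + 16)*33 = ((-6 + 216) + 16)*33 = (210 + 16)*33 = 226*33 = 7458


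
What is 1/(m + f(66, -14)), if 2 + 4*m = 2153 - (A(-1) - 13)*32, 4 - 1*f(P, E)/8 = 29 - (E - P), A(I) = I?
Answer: -4/761 ≈ -0.0052562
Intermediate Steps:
f(P, E) = -200 - 8*P + 8*E (f(P, E) = 32 - 8*(29 - (E - P)) = 32 - 8*(29 + (P - E)) = 32 - 8*(29 + P - E) = 32 + (-232 - 8*P + 8*E) = -200 - 8*P + 8*E)
m = 2599/4 (m = -½ + (2153 - (-1 - 13)*32)/4 = -½ + (2153 - (-14)*32)/4 = -½ + (2153 - 1*(-448))/4 = -½ + (2153 + 448)/4 = -½ + (¼)*2601 = -½ + 2601/4 = 2599/4 ≈ 649.75)
1/(m + f(66, -14)) = 1/(2599/4 + (-200 - 8*66 + 8*(-14))) = 1/(2599/4 + (-200 - 528 - 112)) = 1/(2599/4 - 840) = 1/(-761/4) = -4/761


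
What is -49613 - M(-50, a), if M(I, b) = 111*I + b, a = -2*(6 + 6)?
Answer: -44039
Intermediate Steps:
a = -24 (a = -2*12 = -24)
M(I, b) = b + 111*I
-49613 - M(-50, a) = -49613 - (-24 + 111*(-50)) = -49613 - (-24 - 5550) = -49613 - 1*(-5574) = -49613 + 5574 = -44039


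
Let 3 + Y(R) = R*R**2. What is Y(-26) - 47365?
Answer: -64944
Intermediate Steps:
Y(R) = -3 + R**3 (Y(R) = -3 + R*R**2 = -3 + R**3)
Y(-26) - 47365 = (-3 + (-26)**3) - 47365 = (-3 - 17576) - 47365 = -17579 - 47365 = -64944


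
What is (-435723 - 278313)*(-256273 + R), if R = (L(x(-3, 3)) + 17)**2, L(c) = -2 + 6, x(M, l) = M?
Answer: 182673257952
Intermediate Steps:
L(c) = 4
R = 441 (R = (4 + 17)**2 = 21**2 = 441)
(-435723 - 278313)*(-256273 + R) = (-435723 - 278313)*(-256273 + 441) = -714036*(-255832) = 182673257952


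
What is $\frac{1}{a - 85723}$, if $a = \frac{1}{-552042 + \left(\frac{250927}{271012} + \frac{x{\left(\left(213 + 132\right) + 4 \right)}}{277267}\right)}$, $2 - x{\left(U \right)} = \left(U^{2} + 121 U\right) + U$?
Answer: $- \frac{41481892647707583}{3555952283514579821713} \approx -1.1665 \cdot 10^{-5}$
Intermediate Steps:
$x{\left(U \right)} = 2 - U^{2} - 122 U$ ($x{\left(U \right)} = 2 - \left(\left(U^{2} + 121 U\right) + U\right) = 2 - \left(U^{2} + 122 U\right) = 2 - U^{2} - 122 U$)
$a = - \frac{75142684204}{41481892647707583}$ ($a = \frac{1}{-552042 + \left(\frac{250927}{271012} + \frac{2 - \left(\left(213 + 132\right) + 4\right)^{2} - 122 \left(\left(213 + 132\right) + 4\right)}{277267}\right)} = \frac{1}{-552042 + \left(250927 \cdot \frac{1}{271012} + \left(2 - \left(345 + 4\right)^{2} - 122 \left(345 + 4\right)\right) \frac{1}{277267}\right)} = \frac{1}{-552042 + \left(\frac{250927}{271012} + \left(2 - 349^{2} - 42578\right) \frac{1}{277267}\right)} = \frac{1}{-552042 + \left(\frac{250927}{271012} + \left(2 - 121801 - 42578\right) \frac{1}{277267}\right)} = \frac{1}{-552042 + \left(\frac{250927}{271012} - \frac{164377}{277267}\right)} = \frac{1}{-552042 + \frac{25025636985}{75142684204}} = \frac{1}{- \frac{41481892647707583}{75142684204}} = - \frac{75142684204}{41481892647707583} \approx -1.8115 \cdot 10^{-6}$)
$\frac{1}{a - 85723} = \frac{1}{- \frac{75142684204}{41481892647707583} - 85723} = \frac{1}{- \frac{3555952283514579821713}{41481892647707583}} = - \frac{41481892647707583}{3555952283514579821713}$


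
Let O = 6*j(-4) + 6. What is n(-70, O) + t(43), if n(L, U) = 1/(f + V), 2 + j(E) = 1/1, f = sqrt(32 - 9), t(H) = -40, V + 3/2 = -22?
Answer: -84774/2117 - 4*sqrt(23)/2117 ≈ -40.053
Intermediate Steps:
V = -47/2 (V = -3/2 - 22 = -47/2 ≈ -23.500)
f = sqrt(23) ≈ 4.7958
j(E) = -1 (j(E) = -2 + 1/1 = -2 + 1*1 = -2 + 1 = -1)
O = 0 (O = 6*(-1) + 6 = -6 + 6 = 0)
n(L, U) = 1/(-47/2 + sqrt(23)) (n(L, U) = 1/(sqrt(23) - 47/2) = 1/(-47/2 + sqrt(23)))
n(-70, O) + t(43) = (-94/2117 - 4*sqrt(23)/2117) - 40 = -84774/2117 - 4*sqrt(23)/2117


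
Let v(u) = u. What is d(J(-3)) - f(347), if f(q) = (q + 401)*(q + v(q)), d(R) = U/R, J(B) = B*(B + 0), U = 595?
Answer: -4671413/9 ≈ -5.1905e+5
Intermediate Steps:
J(B) = B**2 (J(B) = B*B = B**2)
d(R) = 595/R
f(q) = 2*q*(401 + q) (f(q) = (q + 401)*(q + q) = (401 + q)*(2*q) = 2*q*(401 + q))
d(J(-3)) - f(347) = 595/((-3)**2) - 2*347*(401 + 347) = 595/9 - 2*347*748 = 595*(1/9) - 1*519112 = 595/9 - 519112 = -4671413/9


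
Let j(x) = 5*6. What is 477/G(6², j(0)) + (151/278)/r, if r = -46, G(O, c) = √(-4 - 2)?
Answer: -151/12788 - 159*I*√6/2 ≈ -0.011808 - 194.73*I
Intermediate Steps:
j(x) = 30
G(O, c) = I*√6 (G(O, c) = √(-6) = I*√6)
477/G(6², j(0)) + (151/278)/r = 477/((I*√6)) + (151/278)/(-46) = 477*(-I*√6/6) + (151*(1/278))*(-1/46) = -159*I*√6/2 + (151/278)*(-1/46) = -159*I*√6/2 - 151/12788 = -151/12788 - 159*I*√6/2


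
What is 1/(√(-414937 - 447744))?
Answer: -I*√862681/862681 ≈ -0.0010766*I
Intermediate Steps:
1/(√(-414937 - 447744)) = 1/(√(-862681)) = 1/(I*√862681) = -I*√862681/862681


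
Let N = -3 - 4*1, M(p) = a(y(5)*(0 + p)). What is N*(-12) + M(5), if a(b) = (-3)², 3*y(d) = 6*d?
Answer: 93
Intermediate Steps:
y(d) = 2*d (y(d) = (6*d)/3 = 2*d)
a(b) = 9
M(p) = 9
N = -7 (N = -3 - 4 = -7)
N*(-12) + M(5) = -7*(-12) + 9 = 84 + 9 = 93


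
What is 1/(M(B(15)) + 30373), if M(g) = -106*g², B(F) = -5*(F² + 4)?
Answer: -1/138938277 ≈ -7.1974e-9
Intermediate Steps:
B(F) = -20 - 5*F² (B(F) = -5*(4 + F²) = -20 - 5*F²)
1/(M(B(15)) + 30373) = 1/(-106*(-20 - 5*15²)² + 30373) = 1/(-106*(-20 - 5*225)² + 30373) = 1/(-106*(-20 - 1125)² + 30373) = 1/(-106*(-1145)² + 30373) = 1/(-106*1311025 + 30373) = 1/(-138968650 + 30373) = 1/(-138938277) = -1/138938277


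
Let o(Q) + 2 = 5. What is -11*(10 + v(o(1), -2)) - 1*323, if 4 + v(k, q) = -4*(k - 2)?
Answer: -345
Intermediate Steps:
o(Q) = 3 (o(Q) = -2 + 5 = 3)
v(k, q) = 4 - 4*k (v(k, q) = -4 - 4*(k - 2) = -4 - 4*(-2 + k) = -4 + (8 - 4*k) = 4 - 4*k)
-11*(10 + v(o(1), -2)) - 1*323 = -11*(10 + (4 - 4*3)) - 1*323 = -11*(10 + (4 - 12)) - 323 = -11*(10 - 8) - 323 = -11*2 - 323 = -22 - 323 = -345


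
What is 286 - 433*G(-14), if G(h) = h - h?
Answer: 286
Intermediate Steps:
G(h) = 0
286 - 433*G(-14) = 286 - 433*0 = 286 + 0 = 286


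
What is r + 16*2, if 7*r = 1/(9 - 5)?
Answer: 897/28 ≈ 32.036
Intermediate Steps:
r = 1/28 (r = 1/(7*(9 - 5)) = (⅐)/4 = (⅐)*(¼) = 1/28 ≈ 0.035714)
r + 16*2 = 1/28 + 16*2 = 1/28 + 32 = 897/28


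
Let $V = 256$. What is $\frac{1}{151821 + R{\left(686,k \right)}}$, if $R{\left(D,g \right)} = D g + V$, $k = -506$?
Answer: $- \frac{1}{195039} \approx -5.1272 \cdot 10^{-6}$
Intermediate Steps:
$R{\left(D,g \right)} = 256 + D g$ ($R{\left(D,g \right)} = D g + 256 = 256 + D g$)
$\frac{1}{151821 + R{\left(686,k \right)}} = \frac{1}{151821 + \left(256 + 686 \left(-506\right)\right)} = \frac{1}{151821 + \left(256 - 347116\right)} = \frac{1}{151821 - 346860} = \frac{1}{-195039} = - \frac{1}{195039}$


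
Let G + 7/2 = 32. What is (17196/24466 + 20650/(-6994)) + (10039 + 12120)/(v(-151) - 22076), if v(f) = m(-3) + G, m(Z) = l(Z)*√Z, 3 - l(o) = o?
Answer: -20824743414297261/6398291851652389 - 531816*I*√3/1944369457 ≈ -3.2547 - 0.00047374*I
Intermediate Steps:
G = 57/2 (G = -7/2 + 32 = 57/2 ≈ 28.500)
l(o) = 3 - o
m(Z) = √Z*(3 - Z) (m(Z) = (3 - Z)*√Z = √Z*(3 - Z))
v(f) = 57/2 + 6*I*√3 (v(f) = √(-3)*(3 - 1*(-3)) + 57/2 = (I*√3)*(3 + 3) + 57/2 = (I*√3)*6 + 57/2 = 6*I*√3 + 57/2 = 57/2 + 6*I*√3)
(17196/24466 + 20650/(-6994)) + (10039 + 12120)/(v(-151) - 22076) = (17196/24466 + 20650/(-6994)) + (10039 + 12120)/((57/2 + 6*I*√3) - 22076) = (17196*(1/24466) + 20650*(-1/6994)) + 22159/(-44095/2 + 6*I*√3) = (8598/12233 - 10325/3497) + 22159/(-44095/2 + 6*I*√3) = -7402963/3290677 + 22159/(-44095/2 + 6*I*√3)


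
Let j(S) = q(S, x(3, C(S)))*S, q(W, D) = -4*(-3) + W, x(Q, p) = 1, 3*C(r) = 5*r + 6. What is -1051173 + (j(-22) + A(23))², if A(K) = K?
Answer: -992124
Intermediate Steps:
C(r) = 2 + 5*r/3 (C(r) = (5*r + 6)/3 = (6 + 5*r)/3 = 2 + 5*r/3)
q(W, D) = 12 + W
j(S) = S*(12 + S) (j(S) = (12 + S)*S = S*(12 + S))
-1051173 + (j(-22) + A(23))² = -1051173 + (-22*(12 - 22) + 23)² = -1051173 + (-22*(-10) + 23)² = -1051173 + (220 + 23)² = -1051173 + 243² = -1051173 + 59049 = -992124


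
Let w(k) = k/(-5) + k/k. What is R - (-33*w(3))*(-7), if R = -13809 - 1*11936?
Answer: -129187/5 ≈ -25837.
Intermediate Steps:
w(k) = 1 - k/5 (w(k) = k*(-1/5) + 1 = -k/5 + 1 = 1 - k/5)
R = -25745 (R = -13809 - 11936 = -25745)
R - (-33*w(3))*(-7) = -25745 - (-33*(1 - 1/5*3))*(-7) = -25745 - (-33*(1 - 3/5))*(-7) = -25745 - (-33*2/5)*(-7) = -25745 - (-66)*(-7)/5 = -25745 - 1*462/5 = -25745 - 462/5 = -129187/5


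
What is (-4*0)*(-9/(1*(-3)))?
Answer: 0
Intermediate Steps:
(-4*0)*(-9/(1*(-3))) = 0*(-9/(-3)) = 0*(-9*(-⅓)) = 0*3 = 0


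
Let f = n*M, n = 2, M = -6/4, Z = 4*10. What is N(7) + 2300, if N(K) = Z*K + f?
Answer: 2577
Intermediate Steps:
Z = 40
M = -3/2 (M = -6*1/4 = -3/2 ≈ -1.5000)
f = -3 (f = 2*(-3/2) = -3)
N(K) = -3 + 40*K (N(K) = 40*K - 3 = -3 + 40*K)
N(7) + 2300 = (-3 + 40*7) + 2300 = (-3 + 280) + 2300 = 277 + 2300 = 2577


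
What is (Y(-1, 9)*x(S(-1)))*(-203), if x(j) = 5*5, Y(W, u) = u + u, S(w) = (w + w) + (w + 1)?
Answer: -91350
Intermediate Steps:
S(w) = 1 + 3*w (S(w) = 2*w + (1 + w) = 1 + 3*w)
Y(W, u) = 2*u
x(j) = 25
(Y(-1, 9)*x(S(-1)))*(-203) = ((2*9)*25)*(-203) = (18*25)*(-203) = 450*(-203) = -91350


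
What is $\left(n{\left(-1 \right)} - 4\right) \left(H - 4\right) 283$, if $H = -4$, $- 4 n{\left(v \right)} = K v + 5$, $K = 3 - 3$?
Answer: $11886$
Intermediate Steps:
$K = 0$
$n{\left(v \right)} = - \frac{5}{4}$ ($n{\left(v \right)} = - \frac{0 v + 5}{4} = - \frac{0 + 5}{4} = \left(- \frac{1}{4}\right) 5 = - \frac{5}{4}$)
$\left(n{\left(-1 \right)} - 4\right) \left(H - 4\right) 283 = \left(- \frac{5}{4} - 4\right) \left(-4 - 4\right) 283 = \left(- \frac{21}{4}\right) \left(-8\right) 283 = 42 \cdot 283 = 11886$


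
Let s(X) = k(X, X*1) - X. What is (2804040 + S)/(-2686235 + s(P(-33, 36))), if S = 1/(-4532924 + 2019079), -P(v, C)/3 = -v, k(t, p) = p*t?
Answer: -7048921933799/6727891358075 ≈ -1.0477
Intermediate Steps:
P(v, C) = 3*v (P(v, C) = -(-3)*v = 3*v)
S = -1/2513845 (S = 1/(-2513845) = -1/2513845 ≈ -3.9780e-7)
s(X) = X**2 - X (s(X) = (X*1)*X - X = X*X - X = X**2 - X)
(2804040 + S)/(-2686235 + s(P(-33, 36))) = (2804040 - 1/2513845)/(-2686235 + (3*(-33))*(-1 + 3*(-33))) = 7048921933799/(2513845*(-2686235 - 99*(-1 - 99))) = 7048921933799/(2513845*(-2686235 - 99*(-100))) = 7048921933799/(2513845*(-2686235 + 9900)) = (7048921933799/2513845)/(-2676335) = (7048921933799/2513845)*(-1/2676335) = -7048921933799/6727891358075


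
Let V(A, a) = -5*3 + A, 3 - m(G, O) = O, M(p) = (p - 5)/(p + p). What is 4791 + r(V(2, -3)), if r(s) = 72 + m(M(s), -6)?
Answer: 4872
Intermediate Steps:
M(p) = (-5 + p)/(2*p) (M(p) = (-5 + p)/((2*p)) = (-5 + p)*(1/(2*p)) = (-5 + p)/(2*p))
m(G, O) = 3 - O
V(A, a) = -15 + A
r(s) = 81 (r(s) = 72 + (3 - 1*(-6)) = 72 + (3 + 6) = 72 + 9 = 81)
4791 + r(V(2, -3)) = 4791 + 81 = 4872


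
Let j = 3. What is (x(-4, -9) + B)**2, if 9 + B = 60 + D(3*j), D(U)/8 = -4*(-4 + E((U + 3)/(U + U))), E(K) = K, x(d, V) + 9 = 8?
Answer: 220900/9 ≈ 24544.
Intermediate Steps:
x(d, V) = -1 (x(d, V) = -9 + 8 = -1)
D(U) = 128 - 16*(3 + U)/U (D(U) = 8*(-4*(-4 + (U + 3)/(U + U))) = 8*(-4*(-4 + (3 + U)/((2*U)))) = 8*(-4*(-4 + (3 + U)*(1/(2*U)))) = 8*(-4*(-4 + (3 + U)/(2*U))) = 8*(16 - 2*(3 + U)/U) = 128 - 16*(3 + U)/U)
B = 473/3 (B = -9 + (60 + (112 - 48/(3*3))) = -9 + (60 + (112 - 48/9)) = -9 + (60 + (112 - 48*1/9)) = -9 + (60 + (112 - 16/3)) = -9 + (60 + 320/3) = -9 + 500/3 = 473/3 ≈ 157.67)
(x(-4, -9) + B)**2 = (-1 + 473/3)**2 = (470/3)**2 = 220900/9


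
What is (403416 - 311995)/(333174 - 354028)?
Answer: -91421/20854 ≈ -4.3839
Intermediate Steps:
(403416 - 311995)/(333174 - 354028) = 91421/(-20854) = 91421*(-1/20854) = -91421/20854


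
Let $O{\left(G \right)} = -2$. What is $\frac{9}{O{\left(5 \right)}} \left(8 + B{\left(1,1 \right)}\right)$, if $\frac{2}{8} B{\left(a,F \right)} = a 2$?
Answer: $-72$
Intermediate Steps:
$B{\left(a,F \right)} = 8 a$ ($B{\left(a,F \right)} = 4 a 2 = 4 \cdot 2 a = 8 a$)
$\frac{9}{O{\left(5 \right)}} \left(8 + B{\left(1,1 \right)}\right) = \frac{9}{-2} \left(8 + 8 \cdot 1\right) = 9 \left(- \frac{1}{2}\right) \left(8 + 8\right) = \left(- \frac{9}{2}\right) 16 = -72$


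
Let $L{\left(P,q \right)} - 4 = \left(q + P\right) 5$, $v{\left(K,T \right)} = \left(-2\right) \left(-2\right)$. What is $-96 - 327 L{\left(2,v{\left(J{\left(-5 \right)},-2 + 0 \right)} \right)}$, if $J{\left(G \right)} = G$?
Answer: $-11214$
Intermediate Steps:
$v{\left(K,T \right)} = 4$
$L{\left(P,q \right)} = 4 + 5 P + 5 q$ ($L{\left(P,q \right)} = 4 + \left(q + P\right) 5 = 4 + \left(P + q\right) 5 = 4 + \left(5 P + 5 q\right) = 4 + 5 P + 5 q$)
$-96 - 327 L{\left(2,v{\left(J{\left(-5 \right)},-2 + 0 \right)} \right)} = -96 - 327 \left(4 + 5 \cdot 2 + 5 \cdot 4\right) = -96 - 327 \left(4 + 10 + 20\right) = -96 - 11118 = -11214$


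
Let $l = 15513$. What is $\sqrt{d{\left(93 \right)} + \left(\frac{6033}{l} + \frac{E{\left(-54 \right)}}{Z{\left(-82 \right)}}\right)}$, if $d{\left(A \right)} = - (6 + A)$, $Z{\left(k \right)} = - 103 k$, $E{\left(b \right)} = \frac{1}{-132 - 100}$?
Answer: $\frac{i \sqrt{632751267901719428219}}{2533107428} \approx 9.9303 i$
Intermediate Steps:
$E{\left(b \right)} = - \frac{1}{232}$ ($E{\left(b \right)} = \frac{1}{-232} = - \frac{1}{232}$)
$d{\left(A \right)} = -6 - A$
$\sqrt{d{\left(93 \right)} + \left(\frac{6033}{l} + \frac{E{\left(-54 \right)}}{Z{\left(-82 \right)}}\right)} = \sqrt{\left(-6 - 93\right) + \left(\frac{6033}{15513} - \frac{1}{232 \left(\left(-103\right) \left(-82\right)\right)}\right)} = \sqrt{\left(-6 - 93\right) + \left(6033 \cdot \frac{1}{15513} - \frac{1}{232 \cdot 8446}\right)} = \sqrt{-99 + \left(\frac{2011}{5171} - \frac{1}{1959472}\right)} = \sqrt{-99 + \frac{3940493021}{10132429712}} = \sqrt{- \frac{999170048467}{10132429712}} = \frac{i \sqrt{632751267901719428219}}{2533107428}$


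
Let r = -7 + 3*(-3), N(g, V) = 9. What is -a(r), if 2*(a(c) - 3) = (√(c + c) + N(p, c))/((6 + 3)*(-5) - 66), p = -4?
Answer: -219/74 + 2*I*√2/111 ≈ -2.9595 + 0.025481*I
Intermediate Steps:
r = -16 (r = -7 - 9 = -16)
a(c) = 219/74 - √2*√c/222 (a(c) = 3 + ((√(c + c) + 9)/((6 + 3)*(-5) - 66))/2 = 3 + ((√(2*c) + 9)/(9*(-5) - 66))/2 = 3 + ((√2*√c + 9)/(-45 - 66))/2 = 3 + ((9 + √2*√c)/(-111))/2 = 3 + ((9 + √2*√c)*(-1/111))/2 = 3 + (-3/37 - √2*√c/111)/2 = 3 + (-3/74 - √2*√c/222) = 219/74 - √2*√c/222)
-a(r) = -(219/74 - √2*√(-16)/222) = -(219/74 - √2*4*I/222) = -(219/74 - 2*I*√2/111) = -219/74 + 2*I*√2/111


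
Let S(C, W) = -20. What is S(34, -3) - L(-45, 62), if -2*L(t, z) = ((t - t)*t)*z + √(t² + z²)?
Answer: -20 + √5869/2 ≈ 18.305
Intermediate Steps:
L(t, z) = -√(t² + z²)/2 (L(t, z) = -(((t - t)*t)*z + √(t² + z²))/2 = -((0*t)*z + √(t² + z²))/2 = -(0*z + √(t² + z²))/2 = -(0 + √(t² + z²))/2 = -√(t² + z²)/2)
S(34, -3) - L(-45, 62) = -20 - (-1)*√((-45)² + 62²)/2 = -20 - (-1)*√(2025 + 3844)/2 = -20 - (-1)*√5869/2 = -20 + √5869/2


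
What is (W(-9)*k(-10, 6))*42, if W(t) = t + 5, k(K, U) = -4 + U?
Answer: -336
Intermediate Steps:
W(t) = 5 + t
(W(-9)*k(-10, 6))*42 = ((5 - 9)*(-4 + 6))*42 = -4*2*42 = -8*42 = -336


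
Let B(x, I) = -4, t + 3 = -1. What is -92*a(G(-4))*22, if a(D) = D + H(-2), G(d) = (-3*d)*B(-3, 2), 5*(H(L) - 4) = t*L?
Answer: 429088/5 ≈ 85818.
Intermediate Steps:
t = -4 (t = -3 - 1 = -4)
H(L) = 4 - 4*L/5 (H(L) = 4 + (-4*L)/5 = 4 - 4*L/5)
G(d) = 12*d (G(d) = -3*d*(-4) = 12*d)
a(D) = 28/5 + D (a(D) = D + (4 - ⅘*(-2)) = D + (4 + 8/5) = D + 28/5 = 28/5 + D)
-92*a(G(-4))*22 = -92*(28/5 + 12*(-4))*22 = -92*(28/5 - 48)*22 = -92*(-212/5)*22 = (19504/5)*22 = 429088/5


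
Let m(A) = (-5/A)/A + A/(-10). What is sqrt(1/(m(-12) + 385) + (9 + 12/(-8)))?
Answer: 5*sqrt(92798852718)/556078 ≈ 2.7391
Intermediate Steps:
m(A) = -5/A**2 - A/10 (m(A) = -5/A**2 + A*(-1/10) = -5/A**2 - A/10)
sqrt(1/(m(-12) + 385) + (9 + 12/(-8))) = sqrt(1/((-5/(-12)**2 - 1/10*(-12)) + 385) + (9 + 12/(-8))) = sqrt(1/((-5*1/144 + 6/5) + 385) + (9 + 12*(-1/8))) = sqrt(1/((-5/144 + 6/5) + 385) + (9 - 3/2)) = sqrt(1/(839/720 + 385) + 15/2) = sqrt(1/(278039/720) + 15/2) = sqrt(720/278039 + 15/2) = sqrt(4172025/556078) = 5*sqrt(92798852718)/556078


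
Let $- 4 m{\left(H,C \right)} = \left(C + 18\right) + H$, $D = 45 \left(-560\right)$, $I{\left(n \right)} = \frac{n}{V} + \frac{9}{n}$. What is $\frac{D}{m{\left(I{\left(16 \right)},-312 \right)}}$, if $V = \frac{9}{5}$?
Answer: $- \frac{580608}{1639} \approx -354.25$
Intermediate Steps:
$V = \frac{9}{5}$ ($V = 9 \cdot \frac{1}{5} = \frac{9}{5} \approx 1.8$)
$I{\left(n \right)} = \frac{9}{n} + \frac{5 n}{9}$ ($I{\left(n \right)} = \frac{n}{\frac{9}{5}} + \frac{9}{n} = n \frac{5}{9} + \frac{9}{n} = \frac{5 n}{9} + \frac{9}{n} = \frac{9}{n} + \frac{5 n}{9}$)
$D = -25200$
$m{\left(H,C \right)} = - \frac{9}{2} - \frac{C}{4} - \frac{H}{4}$ ($m{\left(H,C \right)} = - \frac{\left(C + 18\right) + H}{4} = - \frac{\left(18 + C\right) + H}{4} = - \frac{18 + C + H}{4} = - \frac{9}{2} - \frac{C}{4} - \frac{H}{4}$)
$\frac{D}{m{\left(I{\left(16 \right)},-312 \right)}} = - \frac{25200}{- \frac{9}{2} - -78 - \frac{\frac{9}{16} + \frac{5}{9} \cdot 16}{4}} = - \frac{25200}{- \frac{9}{2} + 78 - \frac{9 \cdot \frac{1}{16} + \frac{80}{9}}{4}} = - \frac{25200}{- \frac{9}{2} + 78 - \frac{\frac{9}{16} + \frac{80}{9}}{4}} = - \frac{25200}{- \frac{9}{2} + 78 - \frac{1361}{576}} = - \frac{25200}{\frac{40975}{576}} = \left(-25200\right) \frac{576}{40975} = - \frac{580608}{1639}$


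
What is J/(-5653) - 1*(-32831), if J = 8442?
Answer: 185585201/5653 ≈ 32830.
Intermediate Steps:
J/(-5653) - 1*(-32831) = 8442/(-5653) - 1*(-32831) = 8442*(-1/5653) + 32831 = -8442/5653 + 32831 = 185585201/5653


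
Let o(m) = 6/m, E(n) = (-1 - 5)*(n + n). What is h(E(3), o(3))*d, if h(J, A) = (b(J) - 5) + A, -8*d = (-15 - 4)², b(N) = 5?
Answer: -361/4 ≈ -90.250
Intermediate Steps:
E(n) = -12*n
d = -361/8 (d = -(-15 - 4)²/8 = -⅛*(-19)² = -⅛*361 = -361/8 ≈ -45.125)
h(J, A) = A (h(J, A) = (5 - 5) + A = 0 + A = A)
h(E(3), o(3))*d = (6/3)*(-361/8) = (6*(⅓))*(-361/8) = 2*(-361/8) = -361/4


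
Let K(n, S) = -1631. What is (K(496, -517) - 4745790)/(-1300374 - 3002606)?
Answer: 4747421/4302980 ≈ 1.1033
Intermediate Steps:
(K(496, -517) - 4745790)/(-1300374 - 3002606) = (-1631 - 4745790)/(-1300374 - 3002606) = -4747421/(-4302980) = -4747421*(-1/4302980) = 4747421/4302980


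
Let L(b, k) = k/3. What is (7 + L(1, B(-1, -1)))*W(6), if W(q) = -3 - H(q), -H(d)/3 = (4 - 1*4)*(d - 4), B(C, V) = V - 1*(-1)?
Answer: -21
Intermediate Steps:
B(C, V) = 1 + V (B(C, V) = V + 1 = 1 + V)
H(d) = 0 (H(d) = -3*(4 - 1*4)*(d - 4) = -3*(4 - 4)*(-4 + d) = -0*(-4 + d) = -3*0 = 0)
L(b, k) = k/3 (L(b, k) = k*(⅓) = k/3)
W(q) = -3 (W(q) = -3 - 1*0 = -3 + 0 = -3)
(7 + L(1, B(-1, -1)))*W(6) = (7 + (1 - 1)/3)*(-3) = (7 + (⅓)*0)*(-3) = (7 + 0)*(-3) = 7*(-3) = -21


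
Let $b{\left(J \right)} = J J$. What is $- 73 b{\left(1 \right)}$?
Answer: $-73$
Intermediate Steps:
$b{\left(J \right)} = J^{2}$
$- 73 b{\left(1 \right)} = - 73 \cdot 1^{2} = - 73 \cdot 1 = \left(-1\right) 73 = -73$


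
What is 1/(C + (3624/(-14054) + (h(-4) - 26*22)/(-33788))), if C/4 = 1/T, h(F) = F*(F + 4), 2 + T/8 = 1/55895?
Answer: -13270934772882/6515175378289 ≈ -2.0369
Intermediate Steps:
T = -894312/55895 (T = -16 + 8/55895 = -894312/55895 ≈ -16.000)
h(F) = F*(4 + F)
C = -55895/223578 (C = 4/(-894312/55895) = 4*(-55895/894312) = -55895/223578 ≈ -0.25000)
1/(C + (3624/(-14054) + (h(-4) - 26*22)/(-33788))) = 1/(-55895/223578 + (3624/(-14054) + (-4*(4 - 4) - 26*22)/(-33788))) = 1/(-55895/223578 + (3624*(-1/14054) + (-4*0 - 572)*(-1/33788))) = 1/(-55895/223578 + (-1812/7027 + (0 - 572)*(-1/33788))) = 1/(-55895/223578 + (-1812/7027 - 572*(-1/33788))) = 1/(-55895/223578 + (-1812/7027 + 143/8447)) = 1/(-55895/223578 - 14301103/59357069) = 1/(-6515175378289/13270934772882) = -13270934772882/6515175378289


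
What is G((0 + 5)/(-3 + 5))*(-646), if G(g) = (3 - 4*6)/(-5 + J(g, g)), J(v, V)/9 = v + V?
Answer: 6783/20 ≈ 339.15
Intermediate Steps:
J(v, V) = 9*V + 9*v (J(v, V) = 9*(v + V) = 9*(V + v) = 9*V + 9*v)
G(g) = -21/(-5 + 18*g) (G(g) = (3 - 4*6)/(-5 + (9*g + 9*g)) = (3 - 24)/(-5 + 18*g) = -21/(-5 + 18*g))
G((0 + 5)/(-3 + 5))*(-646) = -21/(-5 + 18*((0 + 5)/(-3 + 5)))*(-646) = -21/(-5 + 18*(5/2))*(-646) = -21/(-5 + 45)*(-646) = -21/40*(-646) = 6783/20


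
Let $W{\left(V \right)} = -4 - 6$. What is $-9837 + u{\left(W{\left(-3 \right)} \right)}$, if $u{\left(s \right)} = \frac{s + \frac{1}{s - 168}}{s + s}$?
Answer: $- \frac{35017939}{3560} \approx -9836.5$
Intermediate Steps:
$W{\left(V \right)} = -10$ ($W{\left(V \right)} = -4 - 6 = -10$)
$u{\left(s \right)} = \frac{s + \frac{1}{-168 + s}}{2 s}$
$-9837 + u{\left(W{\left(-3 \right)} \right)} = -9837 + \frac{1 + \left(-10\right)^{2} - -1680}{2 \left(-10\right) \left(-168 - 10\right)} = -9837 + \frac{1}{2} \left(- \frac{1}{10}\right) \frac{1}{-178} \left(1 + 100 + 1680\right) = -9837 + \frac{1}{2} \left(- \frac{1}{10}\right) \left(- \frac{1}{178}\right) 1781 = -9837 + \frac{1781}{3560} = - \frac{35017939}{3560}$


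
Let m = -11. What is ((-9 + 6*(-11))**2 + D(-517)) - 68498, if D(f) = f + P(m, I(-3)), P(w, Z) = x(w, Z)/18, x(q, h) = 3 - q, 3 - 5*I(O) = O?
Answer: -570503/9 ≈ -63389.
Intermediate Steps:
I(O) = 3/5 - O/5
P(w, Z) = 1/6 - w/18 (P(w, Z) = (3 - w)/18 = (3 - w)*(1/18) = 1/6 - w/18)
D(f) = 7/9 + f (D(f) = f + (1/6 - 1/18*(-11)) = f + (1/6 + 11/18) = f + 7/9 = 7/9 + f)
((-9 + 6*(-11))**2 + D(-517)) - 68498 = ((-9 + 6*(-11))**2 + (7/9 - 517)) - 68498 = ((-9 - 66)**2 - 4646/9) - 68498 = ((-75)**2 - 4646/9) - 68498 = (5625 - 4646/9) - 68498 = 45979/9 - 68498 = -570503/9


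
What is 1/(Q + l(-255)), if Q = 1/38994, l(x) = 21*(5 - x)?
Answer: 38994/212907241 ≈ 0.00018315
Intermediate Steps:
l(x) = 105 - 21*x
Q = 1/38994 ≈ 2.5645e-5
1/(Q + l(-255)) = 1/(1/38994 + (105 - 21*(-255))) = 1/(1/38994 + (105 + 5355)) = 1/(1/38994 + 5460) = 1/(212907241/38994) = 38994/212907241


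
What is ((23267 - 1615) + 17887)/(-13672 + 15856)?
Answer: 39539/2184 ≈ 18.104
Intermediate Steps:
((23267 - 1615) + 17887)/(-13672 + 15856) = (21652 + 17887)/2184 = 39539*(1/2184) = 39539/2184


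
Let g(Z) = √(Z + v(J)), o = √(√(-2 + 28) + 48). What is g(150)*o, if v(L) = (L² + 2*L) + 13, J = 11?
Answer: 3*√(1632 + 34*√26) ≈ 127.47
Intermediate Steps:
v(L) = 13 + L² + 2*L
o = √(48 + √26) (o = √(√26 + 48) = √(48 + √26) ≈ 7.2869)
g(Z) = √(156 + Z) (g(Z) = √(Z + (13 + 11² + 2*11)) = √(Z + (13 + 121 + 22)) = √(Z + 156) = √(156 + Z))
g(150)*o = √(156 + 150)*√(48 + √26) = √306*√(48 + √26) = (3*√34)*√(48 + √26) = 3*√34*√(48 + √26)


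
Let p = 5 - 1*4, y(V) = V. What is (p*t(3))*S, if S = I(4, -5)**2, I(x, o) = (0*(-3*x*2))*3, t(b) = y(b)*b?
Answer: 0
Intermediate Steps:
p = 1 (p = 5 - 4 = 1)
t(b) = b**2 (t(b) = b*b = b**2)
I(x, o) = 0 (I(x, o) = (0*(-6*x))*3 = 0*3 = 0)
S = 0 (S = 0**2 = 0)
(p*t(3))*S = (1*3**2)*0 = (1*9)*0 = 9*0 = 0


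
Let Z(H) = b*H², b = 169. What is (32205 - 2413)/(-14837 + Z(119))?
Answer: 7448/594593 ≈ 0.012526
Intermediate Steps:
Z(H) = 169*H²
(32205 - 2413)/(-14837 + Z(119)) = (32205 - 2413)/(-14837 + 169*119²) = 29792/(-14837 + 169*14161) = 29792/(-14837 + 2393209) = 29792/2378372 = 29792*(1/2378372) = 7448/594593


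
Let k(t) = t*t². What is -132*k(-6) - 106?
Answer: 28406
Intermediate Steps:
k(t) = t³
-132*k(-6) - 106 = -132*(-6)³ - 106 = -132*(-216) - 106 = 28512 - 106 = 28406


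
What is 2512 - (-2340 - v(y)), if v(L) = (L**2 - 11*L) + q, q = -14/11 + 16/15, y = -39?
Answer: 1122296/165 ≈ 6801.8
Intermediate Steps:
q = -34/165 (q = -14*1/11 + 16*(1/15) = -14/11 + 16/15 = -34/165 ≈ -0.20606)
v(L) = -34/165 + L**2 - 11*L (v(L) = (L**2 - 11*L) - 34/165 = -34/165 + L**2 - 11*L)
2512 - (-2340 - v(y)) = 2512 - (-2340 - (-34/165 + (-39)**2 - 11*(-39))) = 2512 - (-2340 - (-34/165 + 1521 + 429)) = 2512 - (-2340 - 1*321716/165) = 2512 - (-2340 - 321716/165) = 2512 - 1*(-707816/165) = 2512 + 707816/165 = 1122296/165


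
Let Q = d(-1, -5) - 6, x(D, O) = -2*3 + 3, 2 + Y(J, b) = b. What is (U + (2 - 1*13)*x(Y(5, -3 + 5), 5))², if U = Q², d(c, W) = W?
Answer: 23716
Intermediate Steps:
Y(J, b) = -2 + b
x(D, O) = -3 (x(D, O) = -6 + 3 = -3)
Q = -11 (Q = -5 - 6 = -11)
U = 121 (U = (-11)² = 121)
(U + (2 - 1*13)*x(Y(5, -3 + 5), 5))² = (121 + (2 - 1*13)*(-3))² = (121 + (2 - 13)*(-3))² = (121 - 11*(-3))² = (121 + 33)² = 154² = 23716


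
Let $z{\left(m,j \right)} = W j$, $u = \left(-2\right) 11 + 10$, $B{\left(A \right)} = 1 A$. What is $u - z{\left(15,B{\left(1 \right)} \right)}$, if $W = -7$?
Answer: $-5$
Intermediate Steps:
$B{\left(A \right)} = A$
$u = -12$ ($u = -22 + 10 = -12$)
$z{\left(m,j \right)} = - 7 j$
$u - z{\left(15,B{\left(1 \right)} \right)} = -12 - \left(-7\right) 1 = -12 - -7 = -12 + 7 = -5$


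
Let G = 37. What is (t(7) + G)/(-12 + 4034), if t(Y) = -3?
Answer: 17/2011 ≈ 0.0084535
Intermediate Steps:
(t(7) + G)/(-12 + 4034) = (-3 + 37)/(-12 + 4034) = 34/4022 = 34*(1/4022) = 17/2011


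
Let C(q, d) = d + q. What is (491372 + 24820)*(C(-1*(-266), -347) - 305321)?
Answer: -157646069184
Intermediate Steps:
(491372 + 24820)*(C(-1*(-266), -347) - 305321) = (491372 + 24820)*((-347 - 1*(-266)) - 305321) = 516192*((-347 + 266) - 305321) = 516192*(-81 - 305321) = 516192*(-305402) = -157646069184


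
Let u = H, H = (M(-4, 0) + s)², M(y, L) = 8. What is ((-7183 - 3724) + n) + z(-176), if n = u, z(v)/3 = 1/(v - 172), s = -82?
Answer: -629997/116 ≈ -5431.0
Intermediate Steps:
H = 5476 (H = (8 - 82)² = (-74)² = 5476)
u = 5476
z(v) = 3/(-172 + v) (z(v) = 3/(v - 172) = 3/(-172 + v))
n = 5476
((-7183 - 3724) + n) + z(-176) = ((-7183 - 3724) + 5476) + 3/(-172 - 176) = (-10907 + 5476) + 3/(-348) = -5431 + 3*(-1/348) = -5431 - 1/116 = -629997/116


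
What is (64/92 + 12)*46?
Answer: 584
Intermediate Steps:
(64/92 + 12)*46 = (64*(1/92) + 12)*46 = (16/23 + 12)*46 = (292/23)*46 = 584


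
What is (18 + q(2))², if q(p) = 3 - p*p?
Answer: 289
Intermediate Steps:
q(p) = 3 - p²
(18 + q(2))² = (18 + (3 - 1*2²))² = (18 + (3 - 1*4))² = (18 + (3 - 4))² = (18 - 1)² = 17² = 289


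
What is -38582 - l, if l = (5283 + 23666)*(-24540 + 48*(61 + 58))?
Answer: 545013190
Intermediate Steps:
l = -545051772 (l = 28949*(-24540 + 48*119) = 28949*(-24540 + 5712) = 28949*(-18828) = -545051772)
-38582 - l = -38582 - 1*(-545051772) = -38582 + 545051772 = 545013190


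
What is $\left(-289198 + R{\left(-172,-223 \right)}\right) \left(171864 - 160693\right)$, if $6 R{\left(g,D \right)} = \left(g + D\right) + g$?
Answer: $- \frac{6463373035}{2} \approx -3.2317 \cdot 10^{9}$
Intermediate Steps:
$R{\left(g,D \right)} = \frac{g}{3} + \frac{D}{6}$ ($R{\left(g,D \right)} = \frac{\left(g + D\right) + g}{6} = \frac{\left(D + g\right) + g}{6} = \frac{D + 2 g}{6} = \frac{g}{3} + \frac{D}{6}$)
$\left(-289198 + R{\left(-172,-223 \right)}\right) \left(171864 - 160693\right) = \left(-289198 + \left(\frac{1}{3} \left(-172\right) + \frac{1}{6} \left(-223\right)\right)\right) \left(171864 - 160693\right) = \left(-289198 - \frac{189}{2}\right) 11171 = \left(- \frac{578585}{2}\right) 11171 = - \frac{6463373035}{2}$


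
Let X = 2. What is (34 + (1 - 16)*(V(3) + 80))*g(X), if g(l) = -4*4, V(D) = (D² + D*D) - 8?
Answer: 21056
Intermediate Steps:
V(D) = -8 + 2*D² (V(D) = (D² + D²) - 8 = 2*D² - 8 = -8 + 2*D²)
g(l) = -16
(34 + (1 - 16)*(V(3) + 80))*g(X) = (34 + (1 - 16)*((-8 + 2*3²) + 80))*(-16) = (34 - 15*((-8 + 2*9) + 80))*(-16) = (34 - 15*((-8 + 18) + 80))*(-16) = (34 - 15*(10 + 80))*(-16) = (34 - 15*90)*(-16) = (34 - 1350)*(-16) = -1316*(-16) = 21056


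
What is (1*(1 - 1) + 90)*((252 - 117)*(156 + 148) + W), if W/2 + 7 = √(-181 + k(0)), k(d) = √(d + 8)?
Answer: 3692340 + 180*√(-181 + 2*√2) ≈ 3.6923e+6 + 2402.7*I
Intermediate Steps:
k(d) = √(8 + d)
W = -14 + 2*√(-181 + 2*√2) (W = -14 + 2*√(-181 + √(8 + 0)) = -14 + 2*√(-181 + √8) = -14 + 2*√(-181 + 2*√2) ≈ -14.0 + 26.696*I)
(1*(1 - 1) + 90)*((252 - 117)*(156 + 148) + W) = (1*(1 - 1) + 90)*((252 - 117)*(156 + 148) + (-14 + 2*I*√(181 - 2*√2))) = (1*0 + 90)*(135*304 + (-14 + 2*I*√(181 - 2*√2))) = (0 + 90)*(41040 + (-14 + 2*I*√(181 - 2*√2))) = 90*(41026 + 2*I*√(181 - 2*√2)) = 3692340 + 180*I*√(181 - 2*√2)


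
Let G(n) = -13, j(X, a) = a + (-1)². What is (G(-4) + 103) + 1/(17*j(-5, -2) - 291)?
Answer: 27719/308 ≈ 89.997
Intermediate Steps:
j(X, a) = 1 + a (j(X, a) = a + 1 = 1 + a)
(G(-4) + 103) + 1/(17*j(-5, -2) - 291) = (-13 + 103) + 1/(17*(1 - 2) - 291) = 90 + 1/(17*(-1) - 291) = 90 + 1/(-17 - 291) = 90 + 1/(-308) = 90 - 1/308 = 27719/308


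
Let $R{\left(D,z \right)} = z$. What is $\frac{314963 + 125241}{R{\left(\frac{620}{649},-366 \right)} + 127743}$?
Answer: $\frac{440204}{127377} \approx 3.4559$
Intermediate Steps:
$\frac{314963 + 125241}{R{\left(\frac{620}{649},-366 \right)} + 127743} = \frac{314963 + 125241}{-366 + 127743} = \frac{440204}{127377}$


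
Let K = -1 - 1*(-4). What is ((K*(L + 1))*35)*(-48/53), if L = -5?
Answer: 20160/53 ≈ 380.38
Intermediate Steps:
K = 3 (K = -1 + 4 = 3)
((K*(L + 1))*35)*(-48/53) = ((3*(-5 + 1))*35)*(-48/53) = ((3*(-4))*35)*(-48*1/53) = -12*35*(-48/53) = -420*(-48/53) = 20160/53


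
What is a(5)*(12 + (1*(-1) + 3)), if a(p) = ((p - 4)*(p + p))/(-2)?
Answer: -70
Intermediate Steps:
a(p) = -p*(-4 + p) (a(p) = ((-4 + p)*(2*p))*(-1/2) = (2*p*(-4 + p))*(-1/2) = -p*(-4 + p))
a(5)*(12 + (1*(-1) + 3)) = (5*(4 - 1*5))*(12 + (1*(-1) + 3)) = (5*(4 - 5))*(12 + (-1 + 3)) = (5*(-1))*(12 + 2) = -5*14 = -70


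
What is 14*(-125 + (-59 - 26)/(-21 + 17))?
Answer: -2905/2 ≈ -1452.5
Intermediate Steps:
14*(-125 + (-59 - 26)/(-21 + 17)) = 14*(-125 - 85/(-4)) = 14*(-125 - 85*(-1/4)) = 14*(-125 + 85/4) = 14*(-415/4) = -2905/2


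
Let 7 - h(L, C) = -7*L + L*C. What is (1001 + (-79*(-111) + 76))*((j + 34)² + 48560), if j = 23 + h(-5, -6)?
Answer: 478131606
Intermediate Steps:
h(L, C) = 7 + 7*L - C*L (h(L, C) = 7 - (-7*L + L*C) = 7 - (-7*L + C*L) = 7 + (7*L - C*L) = 7 + 7*L - C*L)
j = -35 (j = 23 + (7 + 7*(-5) - 1*(-6)*(-5)) = 23 + (7 - 35 - 30) = 23 - 58 = -35)
(1001 + (-79*(-111) + 76))*((j + 34)² + 48560) = (1001 + (-79*(-111) + 76))*((-35 + 34)² + 48560) = (1001 + (8769 + 76))*((-1)² + 48560) = (1001 + 8845)*(1 + 48560) = 9846*48561 = 478131606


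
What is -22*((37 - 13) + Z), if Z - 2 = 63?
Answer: -1958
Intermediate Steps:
Z = 65 (Z = 2 + 63 = 65)
-22*((37 - 13) + Z) = -22*((37 - 13) + 65) = -22*(24 + 65) = -22*89 = -1958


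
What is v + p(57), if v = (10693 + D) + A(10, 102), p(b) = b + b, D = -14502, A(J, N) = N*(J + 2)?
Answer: -2471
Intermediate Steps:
A(J, N) = N*(2 + J)
p(b) = 2*b
v = -2585 (v = (10693 - 14502) + 102*(2 + 10) = -3809 + 102*12 = -3809 + 1224 = -2585)
v + p(57) = -2585 + 2*57 = -2585 + 114 = -2471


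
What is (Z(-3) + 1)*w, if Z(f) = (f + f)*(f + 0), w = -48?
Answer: -912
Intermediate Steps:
Z(f) = 2*f**2 (Z(f) = (2*f)*f = 2*f**2)
(Z(-3) + 1)*w = (2*(-3)**2 + 1)*(-48) = (2*9 + 1)*(-48) = (18 + 1)*(-48) = 19*(-48) = -912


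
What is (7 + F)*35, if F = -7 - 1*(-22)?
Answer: 770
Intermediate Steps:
F = 15 (F = -7 + 22 = 15)
(7 + F)*35 = (7 + 15)*35 = 22*35 = 770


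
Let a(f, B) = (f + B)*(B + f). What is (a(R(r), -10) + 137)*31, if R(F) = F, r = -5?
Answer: 11222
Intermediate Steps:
a(f, B) = (B + f)² (a(f, B) = (B + f)*(B + f) = (B + f)²)
(a(R(r), -10) + 137)*31 = ((-10 - 5)² + 137)*31 = ((-15)² + 137)*31 = (225 + 137)*31 = 362*31 = 11222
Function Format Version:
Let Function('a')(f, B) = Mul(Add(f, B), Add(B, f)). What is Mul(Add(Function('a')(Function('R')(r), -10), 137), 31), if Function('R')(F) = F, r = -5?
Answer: 11222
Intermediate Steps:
Function('a')(f, B) = Pow(Add(B, f), 2) (Function('a')(f, B) = Mul(Add(B, f), Add(B, f)) = Pow(Add(B, f), 2))
Mul(Add(Function('a')(Function('R')(r), -10), 137), 31) = Mul(Add(Pow(Add(-10, -5), 2), 137), 31) = Mul(Add(Pow(-15, 2), 137), 31) = Mul(Add(225, 137), 31) = Mul(362, 31) = 11222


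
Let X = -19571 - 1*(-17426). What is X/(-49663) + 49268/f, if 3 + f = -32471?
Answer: -1188569977/806378131 ≈ -1.4740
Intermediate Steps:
f = -32474 (f = -3 - 32471 = -32474)
X = -2145 (X = -19571 + 17426 = -2145)
X/(-49663) + 49268/f = -2145/(-49663) + 49268/(-32474) = -2145*(-1/49663) + 49268*(-1/32474) = 2145/49663 - 24634/16237 = -1188569977/806378131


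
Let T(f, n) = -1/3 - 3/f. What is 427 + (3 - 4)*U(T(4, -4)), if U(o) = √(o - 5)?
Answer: 427 - I*√219/6 ≈ 427.0 - 2.4664*I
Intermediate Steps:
T(f, n) = -⅓ - 3/f (T(f, n) = -1*⅓ - 3/f = -⅓ - 3/f)
U(o) = √(-5 + o)
427 + (3 - 4)*U(T(4, -4)) = 427 + (3 - 4)*√(-5 + (⅓)*(-9 - 1*4)/4) = 427 - √(-5 + (⅓)*(¼)*(-9 - 4)) = 427 - √(-5 + (⅓)*(¼)*(-13)) = 427 - √(-5 - 13/12) = 427 - √(-73/12) = 427 - I*√219/6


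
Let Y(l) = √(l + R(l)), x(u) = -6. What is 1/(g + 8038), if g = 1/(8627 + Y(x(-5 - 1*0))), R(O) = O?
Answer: 199409763995/1602855706106419 + 2*I*√3/4808567118319257 ≈ 0.00012441 + 7.204e-16*I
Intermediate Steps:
Y(l) = √2*√l (Y(l) = √(l + l) = √(2*l) = √2*√l)
g = 1/(8627 + 2*I*√3) (g = 1/(8627 + √2*√(-6)) = 1/(8627 + √2*(I*√6)) = 1/(8627 + 2*I*√3) ≈ 0.00011592 - 4.65e-8*I)
1/(g + 8038) = 1/((8627/74425141 - 2*I*√3/74425141) + 8038) = 1/(598229291985/74425141 - 2*I*√3/74425141)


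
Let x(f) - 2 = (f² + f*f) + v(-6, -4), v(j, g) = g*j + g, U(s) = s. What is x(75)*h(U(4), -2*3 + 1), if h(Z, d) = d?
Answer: -56360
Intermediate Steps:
v(j, g) = g + g*j
x(f) = 22 + 2*f² (x(f) = 2 + ((f² + f*f) - 4*(1 - 6)) = 2 + ((f² + f²) - 4*(-5)) = 2 + (2*f² + 20) = 2 + (20 + 2*f²) = 22 + 2*f²)
x(75)*h(U(4), -2*3 + 1) = (22 + 2*75²)*(-2*3 + 1) = (22 + 2*5625)*(-6 + 1) = (22 + 11250)*(-5) = 11272*(-5) = -56360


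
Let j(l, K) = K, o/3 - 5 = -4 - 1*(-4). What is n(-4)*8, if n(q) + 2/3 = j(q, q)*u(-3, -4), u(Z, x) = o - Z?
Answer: -1744/3 ≈ -581.33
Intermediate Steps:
o = 15 (o = 15 + 3*(-4 - 1*(-4)) = 15 + 3*(-4 + 4) = 15 + 3*0 = 15 + 0 = 15)
u(Z, x) = 15 - Z
n(q) = -2/3 + 18*q (n(q) = -2/3 + q*(15 - 1*(-3)) = -2/3 + q*(15 + 3) = -2/3 + q*18 = -2/3 + 18*q)
n(-4)*8 = (-2/3 + 18*(-4))*8 = (-2/3 - 72)*8 = -218/3*8 = -1744/3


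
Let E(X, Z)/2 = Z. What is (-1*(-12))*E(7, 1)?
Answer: 24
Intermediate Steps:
E(X, Z) = 2*Z
(-1*(-12))*E(7, 1) = (-1*(-12))*(2*1) = 12*2 = 24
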